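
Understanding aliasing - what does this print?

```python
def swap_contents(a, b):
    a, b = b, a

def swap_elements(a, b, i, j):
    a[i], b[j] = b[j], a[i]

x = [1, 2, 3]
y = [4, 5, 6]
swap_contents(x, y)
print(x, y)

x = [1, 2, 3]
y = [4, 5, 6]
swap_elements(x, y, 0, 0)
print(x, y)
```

Key concept: parameter rebinding vs mutation.
Step by step:
`x = [1, 2, 3]` → x = [1, 2, 3]
`y = [4, 5, 6]` → y = [4, 5, 6]
`swap_contents(x, y)` → no visible change to tracked variables
`print(x, y)` → prints [1, 2, 3] [4, 5, 6]
`x = [1, 2, 3]` → x = [1, 2, 3]
`y = [4, 5, 6]` → y = [4, 5, 6]
`swap_elements(x, y, 0, 0)` → x = [4, 2, 3]; y = [1, 5, 6]
`print(x, y)` → prints [4, 2, 3] [1, 5, 6]

Answer:
[1, 2, 3] [4, 5, 6]
[4, 2, 3] [1, 5, 6]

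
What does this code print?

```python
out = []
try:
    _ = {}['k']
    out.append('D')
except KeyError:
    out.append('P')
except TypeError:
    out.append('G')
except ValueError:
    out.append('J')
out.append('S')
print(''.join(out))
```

Execution trace: 'P' (except KeyError) → 'S' (after the try/except). Output: PS

Answer: PS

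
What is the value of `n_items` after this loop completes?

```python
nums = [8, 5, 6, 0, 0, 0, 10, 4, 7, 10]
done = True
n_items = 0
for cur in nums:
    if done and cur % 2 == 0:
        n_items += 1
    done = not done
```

Count even values at even positions
`n_items` takes the values: 0 → 1 → 2 → 3 → 4

Answer: 4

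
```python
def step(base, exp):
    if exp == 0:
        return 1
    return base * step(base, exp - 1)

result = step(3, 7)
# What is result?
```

step(3, 7) = 3 * 3 * 3 * 3 * 3 * 3 * 3 = 2187

Answer: 2187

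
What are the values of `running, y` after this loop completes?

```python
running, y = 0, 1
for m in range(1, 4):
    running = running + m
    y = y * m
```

Sum and factorial of 1 to 3
`running, y` takes the values: (0, 1) → (1, 1) → (3, 1) → (3, 2) → (6, 2) → (6, 6)

Answer: 6, 6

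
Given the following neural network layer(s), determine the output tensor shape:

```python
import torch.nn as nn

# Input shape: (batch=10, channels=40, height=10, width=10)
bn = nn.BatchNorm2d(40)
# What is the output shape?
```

Input: (10, 40, 10, 10) -> Output: (10, 40, 10, 10)

Answer: (10, 40, 10, 10)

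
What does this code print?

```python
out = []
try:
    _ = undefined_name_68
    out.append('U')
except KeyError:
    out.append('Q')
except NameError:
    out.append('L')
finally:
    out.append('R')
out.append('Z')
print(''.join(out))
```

Execution trace: 'L' (except NameError) → 'R' (finally) → 'Z' (after the try/except). Output: LRZ

Answer: LRZ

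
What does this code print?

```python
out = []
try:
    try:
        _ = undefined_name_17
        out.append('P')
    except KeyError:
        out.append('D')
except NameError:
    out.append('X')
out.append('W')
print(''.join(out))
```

Execution trace: 'X' (outer except NameError) → 'W' (after the try/except). Output: XW

Answer: XW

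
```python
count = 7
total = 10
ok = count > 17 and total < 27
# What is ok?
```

Trace:
`count = 7` → count = 7
`total = 10` → total = 10
`ok = count > 17 and total < 27` → ok = False
So ok = False

Answer: False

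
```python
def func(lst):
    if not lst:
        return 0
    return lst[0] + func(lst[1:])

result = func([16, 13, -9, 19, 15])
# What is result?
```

16 + 13 + (-9) + 19 + 15 + 0 = 54

Answer: 54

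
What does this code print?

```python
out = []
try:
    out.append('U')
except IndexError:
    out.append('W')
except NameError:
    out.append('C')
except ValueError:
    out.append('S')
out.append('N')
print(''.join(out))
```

Execution trace: 'U' (try body, no exception) → 'N' (after the try/except). Output: UN

Answer: UN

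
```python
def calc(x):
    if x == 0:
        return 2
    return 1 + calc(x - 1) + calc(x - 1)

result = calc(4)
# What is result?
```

calc(x) = 1 + 2·calc(x-1), calc(0)=2. Closed form: (2+1)·2^4 - 1 = 47.

Answer: 47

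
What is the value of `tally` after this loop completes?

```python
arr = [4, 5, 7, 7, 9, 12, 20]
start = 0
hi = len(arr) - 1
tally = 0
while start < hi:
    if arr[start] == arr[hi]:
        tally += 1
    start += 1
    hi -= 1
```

Count matching pairs from ends
`tally` takes the values: 0

Answer: 0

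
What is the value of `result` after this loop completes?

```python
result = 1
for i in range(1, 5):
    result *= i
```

4! = 24
`result` takes the values: 1 → 2 → 6 → 24

Answer: 24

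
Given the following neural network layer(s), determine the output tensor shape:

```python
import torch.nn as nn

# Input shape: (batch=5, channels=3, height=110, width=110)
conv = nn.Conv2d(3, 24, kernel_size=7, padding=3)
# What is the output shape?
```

Input: (5, 3, 110, 110) -> Output: (5, 24, 110, 110)

Answer: (5, 24, 110, 110)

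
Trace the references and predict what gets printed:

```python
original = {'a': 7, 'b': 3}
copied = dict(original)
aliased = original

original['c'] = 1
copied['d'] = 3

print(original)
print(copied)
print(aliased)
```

Key concept: dict() creates copy, assignment creates alias.
Step by step:
`original = {'a': 7, 'b': 3}` → original = {'a': 7, 'b': 3}
`copied = dict(original)` → copied = {'a': 7, 'b': 3}
`aliased = original` → aliased = {'a': 7, 'b': 3} (same object as original)
`original['c'] = 1` → original = {'a': 7, 'b': 3, 'c': 1} (same object as aliased); aliased = {'a': 7, 'b': 3, 'c': 1} (same object as original)
`copied['d'] = 3` → copied = {'a': 7, 'b': 3, 'd': 3}
`print(original)` → prints {'a': 7, 'b': 3, 'c': 1}
`print(copied)` → prints {'a': 7, 'b': 3, 'd': 3}
`print(aliased)` → prints {'a': 7, 'b': 3, 'c': 1}

Answer:
{'a': 7, 'b': 3, 'c': 1}
{'a': 7, 'b': 3, 'd': 3}
{'a': 7, 'b': 3, 'c': 1}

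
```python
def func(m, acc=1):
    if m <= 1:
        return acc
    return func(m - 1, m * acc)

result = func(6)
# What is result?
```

Accumulator trace (n, acc): (6, 1) -> (5, 6) -> (4, 30) -> (3, 120) -> (2, 360) -> (1, 720) -> return 720

Answer: 720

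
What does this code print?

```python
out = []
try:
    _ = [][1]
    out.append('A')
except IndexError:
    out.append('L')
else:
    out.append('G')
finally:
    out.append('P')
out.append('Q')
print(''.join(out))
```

Execution trace: 'L' (except IndexError) → 'P' (finally) → 'Q' (after the try/except). Output: LPQ

Answer: LPQ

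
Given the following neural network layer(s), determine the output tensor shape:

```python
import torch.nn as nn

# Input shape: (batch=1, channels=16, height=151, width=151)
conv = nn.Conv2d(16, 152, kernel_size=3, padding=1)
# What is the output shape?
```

Input: (1, 16, 151, 151) -> Output: (1, 152, 151, 151)

Answer: (1, 152, 151, 151)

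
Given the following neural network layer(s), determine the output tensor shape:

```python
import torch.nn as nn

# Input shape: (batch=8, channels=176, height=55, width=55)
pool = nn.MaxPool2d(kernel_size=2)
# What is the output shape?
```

Input: (8, 176, 55, 55) -> Output: (8, 176, 27, 27)

Answer: (8, 176, 27, 27)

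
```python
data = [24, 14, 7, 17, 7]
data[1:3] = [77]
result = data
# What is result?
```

Trace:
`data = [24, 14, 7, 17, 7]` → data = [24, 14, 7, 17, 7]
`data[1:3] = [77]` → data = [24, 77, 17, 7]
`result = data` → result = [24, 77, 17, 7]
So result = [24, 77, 17, 7]

Answer: [24, 77, 17, 7]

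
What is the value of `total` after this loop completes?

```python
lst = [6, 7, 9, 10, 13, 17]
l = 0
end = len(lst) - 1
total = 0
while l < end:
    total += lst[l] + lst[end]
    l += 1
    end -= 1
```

Sum of pairs from ends
`total` takes the values: 0 → 23 → 43 → 62

Answer: 62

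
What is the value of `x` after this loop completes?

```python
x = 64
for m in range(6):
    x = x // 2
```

Halve 6 times: 64 // 2^6 = 1
`x` takes the values: 64 → 32 → 16 → 8 → 4 → 2 → 1

Answer: 1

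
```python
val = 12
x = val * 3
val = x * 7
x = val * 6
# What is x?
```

Trace:
`val = 12` → val = 12
`x = val * 3` → x = 36
`val = x * 7` → val = 252
`x = val * 6` → x = 1512
So x = 1512

Answer: 1512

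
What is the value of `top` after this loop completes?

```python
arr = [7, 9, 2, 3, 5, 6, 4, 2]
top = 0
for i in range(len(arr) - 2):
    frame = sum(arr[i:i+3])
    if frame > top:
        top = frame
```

Max sum of 3-element window in [7, 9, 2, 3, 5, 6, 4, 2]
`top` takes the values: 0 → 18

Answer: 18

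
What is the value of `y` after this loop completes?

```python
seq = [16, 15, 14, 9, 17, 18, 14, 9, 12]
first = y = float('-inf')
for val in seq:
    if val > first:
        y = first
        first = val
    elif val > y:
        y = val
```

Second largest (with repeats) in [16, 15, 14, 9, 17, 18, 14, 9, 12]
`y` takes the values: -inf → 15 → 16 → 17

Answer: 17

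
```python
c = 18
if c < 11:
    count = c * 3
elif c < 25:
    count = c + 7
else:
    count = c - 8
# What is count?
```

Trace:
`c = 18` → c = 18
`if c < 11: ...` → c < 11 is False, c < 25 is True → count = 25
So count = 25

Answer: 25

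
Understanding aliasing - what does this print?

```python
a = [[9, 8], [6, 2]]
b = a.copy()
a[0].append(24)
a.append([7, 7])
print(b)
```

Key concept: shallow copy with nested lists.
Step by step:
`a = [[9, 8], [6, 2]]` → a = [[9, 8], [6, 2]]
`b = a.copy()` → b = [[9, 8], [6, 2]]
`a[0].append(24)` → a = [[9, 8, 24], [6, 2]]; b = [[9, 8, 24], [6, 2]]
`a.append([7, 7])` → a = [[9, 8, 24], [6, 2], [7, 7]]
`print(b)` → prints [[9, 8, 24], [6, 2]]

Answer: [[9, 8, 24], [6, 2]]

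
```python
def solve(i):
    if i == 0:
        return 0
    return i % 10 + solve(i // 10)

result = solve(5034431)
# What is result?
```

Sum of digits of 5034431: 1 + 3 + 4 + 4 + 3 + 0 + 5 = 20

Answer: 20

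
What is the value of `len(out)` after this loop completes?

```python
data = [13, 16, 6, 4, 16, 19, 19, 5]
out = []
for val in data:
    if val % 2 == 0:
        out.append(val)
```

Count even numbers in [13, 16, 6, 4, 16, 19, 19, 5]
`out` takes the values: [] → [16] → [16, 6] → [16, 6, 4] → [16, 6, 4, 16]
So `len(out)` = 4

Answer: 4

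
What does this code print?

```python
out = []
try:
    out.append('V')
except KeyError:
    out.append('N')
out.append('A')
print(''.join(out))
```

Execution trace: 'V' (try body, no exception) → 'A' (after the try/except). Output: VA

Answer: VA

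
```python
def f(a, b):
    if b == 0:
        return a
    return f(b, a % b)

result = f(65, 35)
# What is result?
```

f(65, 35) -> f(35, 30) -> f(30, 5) -> f(5, 0) -> 5

Answer: 5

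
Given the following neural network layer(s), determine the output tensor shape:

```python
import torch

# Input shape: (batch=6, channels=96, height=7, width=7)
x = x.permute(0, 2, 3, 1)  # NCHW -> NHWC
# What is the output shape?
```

Input: (6, 96, 7, 7) -> Output: (6, 7, 7, 96)

Answer: (6, 7, 7, 96)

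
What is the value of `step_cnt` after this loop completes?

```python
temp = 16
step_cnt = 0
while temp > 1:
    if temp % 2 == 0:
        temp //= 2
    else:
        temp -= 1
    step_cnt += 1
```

Steps to reduce 16 to 1
`step_cnt` takes the values: 0 → 1 → 2 → 3 → 4

Answer: 4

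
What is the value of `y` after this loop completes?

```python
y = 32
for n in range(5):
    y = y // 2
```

Halve 5 times: 32 // 2^5 = 1
`y` takes the values: 32 → 16 → 8 → 4 → 2 → 1

Answer: 1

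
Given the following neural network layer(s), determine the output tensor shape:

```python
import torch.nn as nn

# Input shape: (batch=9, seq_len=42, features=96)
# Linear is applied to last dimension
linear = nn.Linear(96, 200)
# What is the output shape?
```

Input: (9, 42, 96) -> Output: (9, 42, 200)

Answer: (9, 42, 200)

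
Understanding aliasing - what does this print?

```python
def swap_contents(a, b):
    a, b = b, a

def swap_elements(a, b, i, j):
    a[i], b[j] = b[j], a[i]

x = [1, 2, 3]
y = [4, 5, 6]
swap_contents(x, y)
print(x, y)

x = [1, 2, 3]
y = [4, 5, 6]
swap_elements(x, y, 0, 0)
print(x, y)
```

Key concept: parameter rebinding vs mutation.
Step by step:
`x = [1, 2, 3]` → x = [1, 2, 3]
`y = [4, 5, 6]` → y = [4, 5, 6]
`swap_contents(x, y)` → no visible change to tracked variables
`print(x, y)` → prints [1, 2, 3] [4, 5, 6]
`x = [1, 2, 3]` → x = [1, 2, 3]
`y = [4, 5, 6]` → y = [4, 5, 6]
`swap_elements(x, y, 0, 0)` → x = [4, 2, 3]; y = [1, 5, 6]
`print(x, y)` → prints [4, 2, 3] [1, 5, 6]

Answer:
[1, 2, 3] [4, 5, 6]
[4, 2, 3] [1, 5, 6]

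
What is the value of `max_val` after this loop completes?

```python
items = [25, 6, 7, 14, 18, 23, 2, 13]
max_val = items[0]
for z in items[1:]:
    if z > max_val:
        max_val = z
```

Maximum of [25, 6, 7, 14, 18, 23, 2, 13]
`max_val` takes the values: 25

Answer: 25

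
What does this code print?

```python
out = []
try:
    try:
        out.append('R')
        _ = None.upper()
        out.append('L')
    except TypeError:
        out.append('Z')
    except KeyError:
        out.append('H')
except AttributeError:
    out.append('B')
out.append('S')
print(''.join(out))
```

Execution trace: 'R' (try body) → 'B' (outer except AttributeError) → 'S' (after the try/except). Output: RBS

Answer: RBS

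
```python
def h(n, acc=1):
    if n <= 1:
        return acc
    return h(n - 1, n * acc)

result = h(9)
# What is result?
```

Accumulator trace (n, acc): (9, 1) -> (8, 9) -> (7, 72) -> (6, 504) -> (5, 3024) -> (4, 15120) -> (3, 60480) -> (2, 181440) -> (1, 362880) -> return 362880

Answer: 362880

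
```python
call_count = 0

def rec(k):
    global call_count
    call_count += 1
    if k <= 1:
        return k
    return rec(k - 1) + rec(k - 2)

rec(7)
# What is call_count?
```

Calls(k) = 1 + Calls(k-1) + Calls(k-2); Calls(0)=Calls(1)=1. For k=7 this gives 41.

Answer: 41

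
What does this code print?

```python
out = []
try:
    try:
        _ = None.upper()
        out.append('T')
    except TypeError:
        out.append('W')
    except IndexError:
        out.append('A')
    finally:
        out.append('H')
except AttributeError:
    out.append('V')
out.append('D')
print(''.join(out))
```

Execution trace: 'H' (finally) → 'V' (outer except AttributeError) → 'D' (after the try/except). Output: HVD

Answer: HVD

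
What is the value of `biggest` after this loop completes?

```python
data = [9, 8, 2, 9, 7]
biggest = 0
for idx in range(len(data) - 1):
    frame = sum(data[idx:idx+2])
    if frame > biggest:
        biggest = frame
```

Max sum of 2-element window in [9, 8, 2, 9, 7]
`biggest` takes the values: 0 → 17

Answer: 17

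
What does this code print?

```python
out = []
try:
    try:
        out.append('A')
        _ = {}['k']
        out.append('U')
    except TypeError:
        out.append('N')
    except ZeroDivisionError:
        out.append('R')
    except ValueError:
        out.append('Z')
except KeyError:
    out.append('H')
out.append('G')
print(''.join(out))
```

Execution trace: 'A' (try body) → 'H' (outer except KeyError) → 'G' (after the try/except). Output: AHG

Answer: AHG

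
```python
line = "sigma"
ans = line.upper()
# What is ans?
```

Trace:
`line = "sigma"` → line = 'sigma'
`ans = line.upper()` → ans = 'SIGMA'
So ans = 'SIGMA'

Answer: 'SIGMA'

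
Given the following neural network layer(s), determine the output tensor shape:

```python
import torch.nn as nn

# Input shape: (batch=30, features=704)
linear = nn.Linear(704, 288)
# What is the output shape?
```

Input: (30, 704) -> Output: (30, 288)

Answer: (30, 288)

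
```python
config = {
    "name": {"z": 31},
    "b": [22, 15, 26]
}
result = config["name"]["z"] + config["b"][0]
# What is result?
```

Trace:
`config = { ...` → config = {'name': {'z': 31}, 'b': [22, 15, 26]}
`result = config["name"]["z"] + config["b"][0]` → result = 53
So result = 53

Answer: 53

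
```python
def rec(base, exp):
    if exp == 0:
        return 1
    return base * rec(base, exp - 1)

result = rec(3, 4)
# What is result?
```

rec(3, 4) = 3 * 3 * 3 * 3 = 81

Answer: 81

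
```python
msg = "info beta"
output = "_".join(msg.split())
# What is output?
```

Trace:
`msg = "info beta"` → msg = 'info beta'
`output = "_".join(msg.split())` → output = 'info_beta'
So output = 'info_beta'

Answer: 'info_beta'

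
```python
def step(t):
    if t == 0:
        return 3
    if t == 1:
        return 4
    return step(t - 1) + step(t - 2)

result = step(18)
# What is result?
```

Build up from base cases: step(0)=3, step(1)=4, step(2)=7, step(3)=11, step(4)=18, step(5)=29, step(6)=47, ..., step(18)=15127

Answer: 15127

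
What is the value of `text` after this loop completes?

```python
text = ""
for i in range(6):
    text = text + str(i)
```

Concatenate digits 0 to 5
`text` takes the values: "" → "0" → "01" → "012" → "0123" → "01234" → "012345"

Answer: "012345"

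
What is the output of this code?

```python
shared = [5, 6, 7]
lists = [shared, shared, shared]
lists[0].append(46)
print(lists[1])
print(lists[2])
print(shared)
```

Key concept: list of same reference.
Step by step:
`shared = [5, 6, 7]` → shared = [5, 6, 7]
`lists = [shared, shared, shared]` → lists = [[5, 6, 7], [5, 6, 7], [5, 6, 7]]
`lists[0].append(46)` → shared = [5, 6, 7, 46]; lists = [[5, 6, 7, 46], [5, 6, 7, 46], [5, 6, 7, 46]]
`print(lists[1])` → prints [5, 6, 7, 46]
`print(lists[2])` → prints [5, 6, 7, 46]
`print(shared)` → prints [5, 6, 7, 46]

Answer:
[5, 6, 7, 46]
[5, 6, 7, 46]
[5, 6, 7, 46]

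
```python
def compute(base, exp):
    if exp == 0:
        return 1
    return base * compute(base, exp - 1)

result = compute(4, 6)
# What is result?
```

compute(4, 6) = 4 * 4 * 4 * 4 * 4 * 4 = 4096

Answer: 4096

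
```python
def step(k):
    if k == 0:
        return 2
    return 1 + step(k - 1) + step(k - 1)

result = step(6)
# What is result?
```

step(k) = 1 + 2·step(k-1), step(0)=2. Closed form: (2+1)·2^6 - 1 = 191.

Answer: 191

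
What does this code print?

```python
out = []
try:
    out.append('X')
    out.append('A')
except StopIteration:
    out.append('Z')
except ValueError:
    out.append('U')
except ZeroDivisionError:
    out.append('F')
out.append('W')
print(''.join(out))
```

Execution trace: 'X' (try body) → 'A' (try body, no exception) → 'W' (after the try/except). Output: XAW

Answer: XAW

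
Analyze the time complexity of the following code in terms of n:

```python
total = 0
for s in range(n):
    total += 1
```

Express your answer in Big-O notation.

Each loop level contributes: n. Multiplying the contributions gives O(n).

Answer: O(n)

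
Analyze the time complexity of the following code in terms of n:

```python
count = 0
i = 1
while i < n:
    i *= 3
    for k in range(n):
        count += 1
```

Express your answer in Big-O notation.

Each loop level contributes: log n × n. Multiplying the contributions gives O(n log n).

Answer: O(n log n)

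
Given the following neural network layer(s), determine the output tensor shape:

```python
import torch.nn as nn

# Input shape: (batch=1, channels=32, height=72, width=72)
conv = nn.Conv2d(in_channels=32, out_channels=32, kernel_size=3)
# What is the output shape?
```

Input: (1, 32, 72, 72) -> Output: (1, 32, 70, 70)

Answer: (1, 32, 70, 70)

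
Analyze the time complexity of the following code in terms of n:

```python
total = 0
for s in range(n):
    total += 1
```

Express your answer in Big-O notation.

Each loop level contributes: n. Multiplying the contributions gives O(n).

Answer: O(n)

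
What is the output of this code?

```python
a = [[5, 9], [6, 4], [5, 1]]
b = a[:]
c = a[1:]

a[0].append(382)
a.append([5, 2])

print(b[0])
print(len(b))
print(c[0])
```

Key concept: slice with nested mutation.
Step by step:
`a = [[5, 9], [6, 4], [5, 1]]` → a = [[5, 9], [6, 4], [5, 1]]
`b = a[:]` → b = [[5, 9], [6, 4], [5, 1]]
`c = a[1:]` → c = [[6, 4], [5, 1]]
`a[0].append(382)` → a = [[5, 9, 382], [6, 4], [5, 1]]; b = [[5, 9, 382], [6, 4], [5, 1]]
`a.append([5, 2])` → a = [[5, 9, 382], [6, 4], [5, 1], [5, 2]]
`print(b[0])` → prints [5, 9, 382]
`print(len(b))` → prints 3
`print(c[0])` → prints [6, 4]

Answer:
[5, 9, 382]
3
[6, 4]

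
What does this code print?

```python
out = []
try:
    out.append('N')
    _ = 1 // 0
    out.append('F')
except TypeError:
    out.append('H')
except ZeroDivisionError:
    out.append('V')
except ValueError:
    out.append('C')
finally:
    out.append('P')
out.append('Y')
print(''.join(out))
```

Execution trace: 'N' (try body) → 'V' (except ZeroDivisionError) → 'P' (finally) → 'Y' (after the try/except). Output: NVPY

Answer: NVPY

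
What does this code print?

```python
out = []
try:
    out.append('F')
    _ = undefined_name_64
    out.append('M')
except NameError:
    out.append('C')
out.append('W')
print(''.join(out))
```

Execution trace: 'F' (try body) → 'C' (except NameError) → 'W' (after the try/except). Output: FCW

Answer: FCW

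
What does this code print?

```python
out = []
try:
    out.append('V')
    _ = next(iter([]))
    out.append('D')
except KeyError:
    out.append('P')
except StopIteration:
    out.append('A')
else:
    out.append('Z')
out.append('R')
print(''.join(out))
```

Execution trace: 'V' (try body) → 'A' (except StopIteration) → 'R' (after the try/except). Output: VAR

Answer: VAR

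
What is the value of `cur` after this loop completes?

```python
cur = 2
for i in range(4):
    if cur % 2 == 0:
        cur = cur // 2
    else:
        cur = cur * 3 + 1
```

Collatz-style transformation from 2
`cur` takes the values: 2 → 1 → 4 → 2 → 1

Answer: 1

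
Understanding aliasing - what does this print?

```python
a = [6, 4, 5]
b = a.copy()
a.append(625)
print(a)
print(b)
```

Key concept: list.copy() creates independent copy.
Step by step:
`a = [6, 4, 5]` → a = [6, 4, 5]
`b = a.copy()` → b = [6, 4, 5]
`a.append(625)` → a = [6, 4, 5, 625]
`print(a)` → prints [6, 4, 5, 625]
`print(b)` → prints [6, 4, 5]

Answer:
[6, 4, 5, 625]
[6, 4, 5]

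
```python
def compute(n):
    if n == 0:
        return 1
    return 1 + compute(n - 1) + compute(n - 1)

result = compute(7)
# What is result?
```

compute(n) = 1 + 2·compute(n-1), compute(0)=1. Closed form: (1+1)·2^7 - 1 = 255.

Answer: 255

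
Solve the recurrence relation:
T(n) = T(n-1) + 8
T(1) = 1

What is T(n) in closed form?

Unrolling: T(n) = T(1) + 8·(n-1) = 1 + 8(n-1) = 8n - 7.

Answer: T(n) = 8n - 7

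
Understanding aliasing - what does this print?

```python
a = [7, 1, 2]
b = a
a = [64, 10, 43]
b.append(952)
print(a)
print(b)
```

Key concept: rebinding vs mutation: a is rebound to a new list, b still points at the original.
Step by step:
`a = [7, 1, 2]` → a = [7, 1, 2]
`b = a` → b = [7, 1, 2] (same object as a)
`a = [64, 10, 43]` → a = [64, 10, 43]
`b.append(952)` → b = [7, 1, 2, 952]
`print(a)` → prints [64, 10, 43]
`print(b)` → prints [7, 1, 2, 952]

Answer:
[64, 10, 43]
[7, 1, 2, 952]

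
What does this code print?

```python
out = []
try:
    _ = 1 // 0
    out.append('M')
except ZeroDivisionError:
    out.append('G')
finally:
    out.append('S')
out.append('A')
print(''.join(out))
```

Execution trace: 'G' (except ZeroDivisionError) → 'S' (finally) → 'A' (after the try/except). Output: GSA

Answer: GSA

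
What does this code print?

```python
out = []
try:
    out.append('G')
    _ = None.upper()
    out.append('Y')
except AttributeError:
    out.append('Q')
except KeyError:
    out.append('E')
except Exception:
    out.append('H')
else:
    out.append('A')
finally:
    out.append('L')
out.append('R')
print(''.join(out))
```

Execution trace: 'G' (try body) → 'Q' (except AttributeError) → 'L' (finally) → 'R' (after the try/except). Output: GQLR

Answer: GQLR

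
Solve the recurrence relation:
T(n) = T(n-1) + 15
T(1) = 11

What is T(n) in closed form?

Unrolling: T(n) = T(1) + 15·(n-1) = 11 + 15(n-1) = 15n - 4.

Answer: T(n) = 15n - 4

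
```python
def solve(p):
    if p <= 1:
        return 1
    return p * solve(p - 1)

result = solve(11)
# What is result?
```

solve(11) = 11 * 10 * 9 * 8 * 7 * 6 * 5 * 4 * 3 * 2 * 1 = 39916800

Answer: 39916800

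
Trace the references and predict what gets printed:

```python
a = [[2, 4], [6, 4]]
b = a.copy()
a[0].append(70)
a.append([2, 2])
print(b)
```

Key concept: shallow copy with nested lists.
Step by step:
`a = [[2, 4], [6, 4]]` → a = [[2, 4], [6, 4]]
`b = a.copy()` → b = [[2, 4], [6, 4]]
`a[0].append(70)` → a = [[2, 4, 70], [6, 4]]; b = [[2, 4, 70], [6, 4]]
`a.append([2, 2])` → a = [[2, 4, 70], [6, 4], [2, 2]]
`print(b)` → prints [[2, 4, 70], [6, 4]]

Answer: [[2, 4, 70], [6, 4]]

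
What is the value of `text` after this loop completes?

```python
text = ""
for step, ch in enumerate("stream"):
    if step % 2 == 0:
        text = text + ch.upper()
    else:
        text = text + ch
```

Uppercase even positions in 'stream'
`text` takes the values: "" → "S" → "St" → "StR" → "StRe" → "StReA" → "StReAm"

Answer: "StReAm"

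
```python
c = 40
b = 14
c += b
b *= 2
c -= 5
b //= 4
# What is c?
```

Trace:
`c = 40` → c = 40
`b = 14` → b = 14
`c += b` → c = 54
`b *= 2` → b = 28
`c -= 5` → c = 49
`b //= 4` → b = 7
So c = 49

Answer: 49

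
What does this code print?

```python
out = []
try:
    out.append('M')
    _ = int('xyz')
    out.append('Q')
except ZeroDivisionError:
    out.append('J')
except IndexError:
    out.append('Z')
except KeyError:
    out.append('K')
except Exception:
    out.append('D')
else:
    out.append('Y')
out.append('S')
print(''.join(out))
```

Execution trace: 'M' (try body) → 'D' (except Exception) → 'S' (after the try/except). Output: MDS

Answer: MDS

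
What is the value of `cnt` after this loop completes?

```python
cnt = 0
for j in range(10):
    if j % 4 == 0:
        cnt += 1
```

Count numbers divisible by 4 in range(10)
`cnt` takes the values: 0 → 1 → 2 → 3

Answer: 3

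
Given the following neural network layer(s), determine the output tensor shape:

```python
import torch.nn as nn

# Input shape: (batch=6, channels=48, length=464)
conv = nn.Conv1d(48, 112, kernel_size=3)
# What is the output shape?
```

Input: (6, 48, 464) -> Output: (6, 112, 462)

Answer: (6, 112, 462)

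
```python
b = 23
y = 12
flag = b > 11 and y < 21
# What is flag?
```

Trace:
`b = 23` → b = 23
`y = 12` → y = 12
`flag = b > 11 and y < 21` → flag = True
So flag = True

Answer: True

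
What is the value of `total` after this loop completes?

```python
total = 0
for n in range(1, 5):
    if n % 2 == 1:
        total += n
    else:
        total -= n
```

Add odd, subtract even
`total` takes the values: 0 → 1 → -1 → 2 → -2

Answer: -2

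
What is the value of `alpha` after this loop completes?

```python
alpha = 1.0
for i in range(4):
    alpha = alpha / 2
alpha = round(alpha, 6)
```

Halving LR 4 times: 1 / 2^4
`alpha` takes the values: 1.0 → 0.5 → 0.25 → 0.125 → 0.0625

Answer: 0.0625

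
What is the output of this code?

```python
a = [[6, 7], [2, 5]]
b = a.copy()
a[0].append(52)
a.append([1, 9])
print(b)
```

Key concept: shallow copy with nested lists.
Step by step:
`a = [[6, 7], [2, 5]]` → a = [[6, 7], [2, 5]]
`b = a.copy()` → b = [[6, 7], [2, 5]]
`a[0].append(52)` → a = [[6, 7, 52], [2, 5]]; b = [[6, 7, 52], [2, 5]]
`a.append([1, 9])` → a = [[6, 7, 52], [2, 5], [1, 9]]
`print(b)` → prints [[6, 7, 52], [2, 5]]

Answer: [[6, 7, 52], [2, 5]]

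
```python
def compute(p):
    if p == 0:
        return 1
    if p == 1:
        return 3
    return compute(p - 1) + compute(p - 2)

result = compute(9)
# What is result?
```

Build up from base cases: compute(0)=1, compute(1)=3, compute(2)=4, compute(3)=7, compute(4)=11, compute(5)=18, compute(6)=29, ..., compute(9)=123

Answer: 123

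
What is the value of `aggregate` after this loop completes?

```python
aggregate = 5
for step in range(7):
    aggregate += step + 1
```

Start at 5, add 1 to 7 = 33
`aggregate` takes the values: 5 → 6 → 8 → 11 → 15 → 20 → 26 → 33

Answer: 33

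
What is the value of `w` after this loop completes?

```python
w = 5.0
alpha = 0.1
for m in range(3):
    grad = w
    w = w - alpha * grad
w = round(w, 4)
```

Gradient descent: w = 5.0 * (1 - 0.1)^3
`w` takes the values: 5.0 → 4.5 → 4.05 → 3.645

Answer: 3.645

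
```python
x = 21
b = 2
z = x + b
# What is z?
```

Trace:
`x = 21` → x = 21
`b = 2` → b = 2
`z = x + b` → z = 23
So z = 23

Answer: 23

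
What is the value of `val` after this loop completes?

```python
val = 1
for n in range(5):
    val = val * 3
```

Multiply by 3, 5 times: 1 * 3^5 = 243
`val` takes the values: 1 → 3 → 9 → 27 → 81 → 243

Answer: 243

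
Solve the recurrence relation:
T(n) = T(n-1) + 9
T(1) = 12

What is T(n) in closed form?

Unrolling: T(n) = T(1) + 9·(n-1) = 12 + 9(n-1) = 9n + 3.

Answer: T(n) = 9n + 3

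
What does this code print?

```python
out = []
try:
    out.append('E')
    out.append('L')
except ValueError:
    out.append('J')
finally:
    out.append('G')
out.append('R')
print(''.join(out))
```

Execution trace: 'E' (try body) → 'L' (try body, no exception) → 'G' (finally) → 'R' (after the try/except). Output: ELGR

Answer: ELGR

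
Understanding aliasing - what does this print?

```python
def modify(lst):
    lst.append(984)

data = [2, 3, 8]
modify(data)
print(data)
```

Key concept: function modifies passed list.
Step by step:
`data = [2, 3, 8]` → data = [2, 3, 8]
`modify(data)` → data = [2, 3, 8, 984]
`print(data)` → prints [2, 3, 8, 984]

Answer: [2, 3, 8, 984]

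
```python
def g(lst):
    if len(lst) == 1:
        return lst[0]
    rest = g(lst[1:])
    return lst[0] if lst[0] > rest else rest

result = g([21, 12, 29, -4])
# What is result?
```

Recursive max over [21, 12, 29, -4] = 29

Answer: 29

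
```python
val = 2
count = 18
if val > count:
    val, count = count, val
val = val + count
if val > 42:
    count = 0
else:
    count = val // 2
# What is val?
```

Trace:
`val = 2` → val = 2
`count = 18` → count = 18
`if val > count: ...` → val > count is False → no variable changes
`val = val + count` → val = 20
`if val > 42: ...` → val > 42 is False, take else branch → count = 10
So val = 20

Answer: 20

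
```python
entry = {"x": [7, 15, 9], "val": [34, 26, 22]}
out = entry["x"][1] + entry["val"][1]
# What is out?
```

Trace:
`entry = {"x": [7, 15, 9], "val": [34, 26, 22]}` → entry = {'x': [7, 15, 9], 'val': [34, 26, 22]}
`out = entry["x"][1] + entry["val"][1]` → out = 41
So out = 41

Answer: 41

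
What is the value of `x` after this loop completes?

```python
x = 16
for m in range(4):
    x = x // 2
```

Halve 4 times: 16 // 2^4 = 1
`x` takes the values: 16 → 8 → 4 → 2 → 1

Answer: 1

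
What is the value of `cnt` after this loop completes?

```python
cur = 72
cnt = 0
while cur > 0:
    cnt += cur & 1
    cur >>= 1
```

Count set bits in 72 (binary: 0b1001000)
`cnt` takes the values: 0 → 1 → 2

Answer: 2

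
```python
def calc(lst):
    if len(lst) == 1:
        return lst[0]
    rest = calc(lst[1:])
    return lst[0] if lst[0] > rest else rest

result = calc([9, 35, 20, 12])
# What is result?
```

Recursive max over [9, 35, 20, 12] = 35

Answer: 35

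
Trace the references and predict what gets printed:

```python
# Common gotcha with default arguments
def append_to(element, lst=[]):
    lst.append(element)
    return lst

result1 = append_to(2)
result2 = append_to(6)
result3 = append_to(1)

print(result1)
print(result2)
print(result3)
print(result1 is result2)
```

Key concept: mutable default argument gotcha.
Step by step:
`result1 = append_to(2)` → result1 = [2]
`result2 = append_to(6)` → result1 = [2, 6] (same object as result2); result2 = [2, 6] (same object as result1)
`result3 = append_to(1)` → result1 = [2, 6, 1] (same object as result2, result3); result2 = [2, 6, 1] (same object as result1, result3); result3 = [2, 6, 1] (same object as result1, result2)
`print(result1)` → prints [2, 6, 1]
`print(result2)` → prints [2, 6, 1]
`print(result3)` → prints [2, 6, 1]
`print(result1 is result2)` → prints True

Answer:
[2, 6, 1]
[2, 6, 1]
[2, 6, 1]
True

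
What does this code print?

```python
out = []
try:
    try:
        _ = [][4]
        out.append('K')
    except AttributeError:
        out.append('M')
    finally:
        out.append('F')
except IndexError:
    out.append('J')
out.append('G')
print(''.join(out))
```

Execution trace: 'F' (inner finally) → 'J' (outer except IndexError) → 'G' (after the try/except). Output: FJG

Answer: FJG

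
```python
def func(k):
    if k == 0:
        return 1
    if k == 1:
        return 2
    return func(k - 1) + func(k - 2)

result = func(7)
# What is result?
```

Build up from base cases: func(0)=1, func(1)=2, func(2)=3, func(3)=5, func(4)=8, func(5)=13, func(6)=21, ..., func(7)=34

Answer: 34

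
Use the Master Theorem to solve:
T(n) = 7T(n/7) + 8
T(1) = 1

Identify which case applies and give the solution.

a=7, b=7, f(n)=8. log_7(7) = 1. Since c=0 < 1, Case 1 applies: T(n) = Θ(n^log_b(a)) = O(n).

Answer: O(n) - Case 1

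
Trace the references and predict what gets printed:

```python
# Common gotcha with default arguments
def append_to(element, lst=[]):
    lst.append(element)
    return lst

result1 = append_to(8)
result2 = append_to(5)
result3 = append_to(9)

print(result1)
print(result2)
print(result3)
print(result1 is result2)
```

Key concept: mutable default argument gotcha.
Step by step:
`result1 = append_to(8)` → result1 = [8]
`result2 = append_to(5)` → result1 = [8, 5] (same object as result2); result2 = [8, 5] (same object as result1)
`result3 = append_to(9)` → result1 = [8, 5, 9] (same object as result2, result3); result2 = [8, 5, 9] (same object as result1, result3); result3 = [8, 5, 9] (same object as result1, result2)
`print(result1)` → prints [8, 5, 9]
`print(result2)` → prints [8, 5, 9]
`print(result3)` → prints [8, 5, 9]
`print(result1 is result2)` → prints True

Answer:
[8, 5, 9]
[8, 5, 9]
[8, 5, 9]
True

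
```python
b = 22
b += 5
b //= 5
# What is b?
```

Trace:
`b = 22` → b = 22
`b += 5` → b = 27
`b //= 5` → b = 5
So b = 5

Answer: 5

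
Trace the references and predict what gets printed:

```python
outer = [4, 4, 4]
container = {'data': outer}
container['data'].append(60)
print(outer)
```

Key concept: dict holds reference to list.
Step by step:
`outer = [4, 4, 4]` → outer = [4, 4, 4]
`container = {'data': outer}` → container = {'data': [4, 4, 4]}
`container['data'].append(60)` → outer = [4, 4, 4, 60]; container = {'data': [4, 4, 4, 60]}
`print(outer)` → prints [4, 4, 4, 60]

Answer: [4, 4, 4, 60]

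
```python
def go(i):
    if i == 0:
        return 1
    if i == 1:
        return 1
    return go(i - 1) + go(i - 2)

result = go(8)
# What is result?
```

Build up from base cases: go(0)=1, go(1)=1, go(2)=2, go(3)=3, go(4)=5, go(5)=8, go(6)=13, ..., go(8)=34

Answer: 34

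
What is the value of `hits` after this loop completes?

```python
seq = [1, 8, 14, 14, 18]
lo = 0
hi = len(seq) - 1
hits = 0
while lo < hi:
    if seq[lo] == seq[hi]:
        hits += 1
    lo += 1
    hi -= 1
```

Count matching pairs from ends
`hits` takes the values: 0

Answer: 0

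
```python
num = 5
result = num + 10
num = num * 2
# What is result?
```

Trace:
`num = 5` → num = 5
`result = num + 10` → result = 15
`num = num * 2` → num = 10
So result = 15

Answer: 15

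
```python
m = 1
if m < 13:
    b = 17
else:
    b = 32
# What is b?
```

Trace:
`m = 1` → m = 1
`if m < 13: ...` → m < 13 is True → b = 17
So b = 17

Answer: 17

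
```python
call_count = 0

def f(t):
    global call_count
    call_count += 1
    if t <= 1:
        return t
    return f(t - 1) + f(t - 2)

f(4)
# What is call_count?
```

Calls(t) = 1 + Calls(t-1) + Calls(t-2); Calls(0)=Calls(1)=1. For t=4 this gives 9.

Answer: 9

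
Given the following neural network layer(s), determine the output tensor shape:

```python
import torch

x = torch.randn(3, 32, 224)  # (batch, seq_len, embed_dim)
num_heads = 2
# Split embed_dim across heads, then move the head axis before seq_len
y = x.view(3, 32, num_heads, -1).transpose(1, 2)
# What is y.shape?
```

Input: (3, 32, 224) -> head_dim = 224 // 2 = 112; after view: (3, 32, 2, 112) -> after transpose(1, 2): (3, 2, 32, 112) -> Output: (3, 2, 32, 112)

Answer: (3, 2, 32, 112)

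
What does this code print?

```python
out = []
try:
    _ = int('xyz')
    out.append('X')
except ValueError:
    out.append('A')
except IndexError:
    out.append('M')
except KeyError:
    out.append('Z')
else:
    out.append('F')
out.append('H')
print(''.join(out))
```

Execution trace: 'A' (except ValueError) → 'H' (after the try/except). Output: AH

Answer: AH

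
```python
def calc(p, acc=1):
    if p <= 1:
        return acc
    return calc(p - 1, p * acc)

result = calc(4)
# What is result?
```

Accumulator trace (n, acc): (4, 1) -> (3, 4) -> (2, 12) -> (1, 24) -> return 24

Answer: 24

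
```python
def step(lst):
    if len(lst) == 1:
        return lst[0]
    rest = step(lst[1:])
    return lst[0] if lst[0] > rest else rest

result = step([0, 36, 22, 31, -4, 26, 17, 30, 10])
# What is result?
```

Recursive max over [0, 36, 22, 31, -4, 26, 17, 30, 10] = 36

Answer: 36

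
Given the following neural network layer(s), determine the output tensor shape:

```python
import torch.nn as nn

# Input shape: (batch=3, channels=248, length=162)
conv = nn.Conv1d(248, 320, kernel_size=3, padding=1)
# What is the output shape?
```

Input: (3, 248, 162) -> Output: (3, 320, 162)

Answer: (3, 320, 162)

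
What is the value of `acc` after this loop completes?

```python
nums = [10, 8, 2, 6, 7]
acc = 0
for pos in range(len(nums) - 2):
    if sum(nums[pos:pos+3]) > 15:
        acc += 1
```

Count windows with sum > 15
`acc` takes the values: 0 → 1 → 2

Answer: 2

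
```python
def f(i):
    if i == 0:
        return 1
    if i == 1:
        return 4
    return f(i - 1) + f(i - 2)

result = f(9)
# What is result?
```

Build up from base cases: f(0)=1, f(1)=4, f(2)=5, f(3)=9, f(4)=14, f(5)=23, f(6)=37, ..., f(9)=157

Answer: 157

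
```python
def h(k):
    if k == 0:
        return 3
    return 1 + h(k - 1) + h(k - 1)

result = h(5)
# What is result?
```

h(k) = 1 + 2·h(k-1), h(0)=3. Closed form: (3+1)·2^5 - 1 = 127.

Answer: 127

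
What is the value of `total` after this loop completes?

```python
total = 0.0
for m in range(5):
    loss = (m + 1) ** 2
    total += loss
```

Sum of squared losses 1² + 2² + ... + 5²
`total` takes the values: 0.0 → 1.0 → 5.0 → 14.0 → 30.0 → 55.0

Answer: 55.0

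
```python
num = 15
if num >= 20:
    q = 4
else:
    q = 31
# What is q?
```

Trace:
`num = 15` → num = 15
`if num >= 20: ...` → num >= 20 is False, take else branch → q = 31
So q = 31

Answer: 31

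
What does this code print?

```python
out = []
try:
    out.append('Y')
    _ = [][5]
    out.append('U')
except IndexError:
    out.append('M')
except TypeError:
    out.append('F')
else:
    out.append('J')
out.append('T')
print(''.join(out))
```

Execution trace: 'Y' (try body) → 'M' (except IndexError) → 'T' (after the try/except). Output: YMT

Answer: YMT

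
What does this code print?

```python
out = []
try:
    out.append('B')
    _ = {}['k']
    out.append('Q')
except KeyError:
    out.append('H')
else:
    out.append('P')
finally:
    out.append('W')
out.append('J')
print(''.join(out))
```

Execution trace: 'B' (try body) → 'H' (except KeyError) → 'W' (finally) → 'J' (after the try/except). Output: BHWJ

Answer: BHWJ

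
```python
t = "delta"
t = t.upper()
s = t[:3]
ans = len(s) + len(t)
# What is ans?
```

Trace:
`t = "delta"` → t = 'delta'
`t = t.upper()` → t = 'DELTA'
`s = t[:3]` → s = 'DEL'
`ans = len(s) + len(t)` → ans = 8
So ans = 8

Answer: 8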